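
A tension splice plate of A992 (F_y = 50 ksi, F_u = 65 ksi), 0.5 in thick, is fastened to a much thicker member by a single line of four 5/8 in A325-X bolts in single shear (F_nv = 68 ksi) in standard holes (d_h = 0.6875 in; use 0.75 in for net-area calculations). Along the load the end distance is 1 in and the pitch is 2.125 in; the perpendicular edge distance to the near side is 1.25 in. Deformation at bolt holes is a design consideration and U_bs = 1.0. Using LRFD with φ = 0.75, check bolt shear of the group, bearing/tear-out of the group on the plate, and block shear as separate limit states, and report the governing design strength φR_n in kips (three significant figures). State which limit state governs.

62.6 kips (bolt shear governs)

Bolt shear: A_b = π·0.625²/4 = 0.3068 in²; R_n = 68 × 0.3068 × 4 × 1 = 83.45 kips → 0.75 × 83.45 = 62.6 kips.
Bearing: edge l_c = 0.6562, r_n = 25.59 kips; interior l_c = 1.438, r_n = 48.75 kips; R_n = 25.59 + 3·48.75 = 171.8 kips → 129 kips.
Block shear: A_gv = 3.688, A_nv = 2.375, A_nt = 0.4375 in²; R_n = min(0.6F_uA_nv, 0.6F_yA_gv) + U_bs·F_u·A_nt = 121.1 kips → 90.8 kips.
Bolt shear governs: 62.6 kips.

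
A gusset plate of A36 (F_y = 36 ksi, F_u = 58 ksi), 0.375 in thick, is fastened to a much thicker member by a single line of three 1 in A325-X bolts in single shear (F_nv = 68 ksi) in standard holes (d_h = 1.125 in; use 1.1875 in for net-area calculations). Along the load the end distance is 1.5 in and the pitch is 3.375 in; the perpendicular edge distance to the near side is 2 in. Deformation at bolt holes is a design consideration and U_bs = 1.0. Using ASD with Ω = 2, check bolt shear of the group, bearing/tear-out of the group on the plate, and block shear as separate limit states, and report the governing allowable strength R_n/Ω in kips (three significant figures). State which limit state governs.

Bolt shear: A_b = π·1²/4 = 0.7854 in²; R_n = 68 × 0.7854 × 3 × 1 = 160.2 kips → 160.2 / 2 = 80.1 kips.
Bearing: edge l_c = 0.9375, r_n = 24.47 kips; interior l_c = 2.25, r_n = 52.2 kips; R_n = 24.47 + 2·52.2 = 128.9 kips → 64.4 kips.
Block shear: A_gv = 3.094, A_nv = 1.98, A_nt = 0.5273 in²; R_n = min(0.6F_uA_nv, 0.6F_yA_gv) + U_bs·F_u·A_nt = 97.41 kips → 48.7 kips.
Block shear governs: 48.7 kips.

48.7 kips (block shear governs)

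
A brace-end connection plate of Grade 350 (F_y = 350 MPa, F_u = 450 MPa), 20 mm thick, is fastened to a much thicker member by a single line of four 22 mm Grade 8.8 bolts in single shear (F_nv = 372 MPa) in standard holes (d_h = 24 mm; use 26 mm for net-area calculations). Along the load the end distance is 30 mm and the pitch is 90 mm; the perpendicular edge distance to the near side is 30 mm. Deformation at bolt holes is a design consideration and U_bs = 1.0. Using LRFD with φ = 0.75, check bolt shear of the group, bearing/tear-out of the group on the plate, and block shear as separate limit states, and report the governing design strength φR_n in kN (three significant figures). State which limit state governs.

Bolt shear: A_b = π·22²/4 = 380.1 mm²; R_n = 372 × 380.1 × 4 × 1 / 1000 = 565.6 kN → 0.75 × 565.6 = 424 kN.
Bearing: edge l_c = 18, r_n = 194.4 kN; interior l_c = 66, r_n = 475.2 kN; R_n = 194.4 + 3·475.2 = 1620 kN → 1220 kN.
Block shear: A_gv = 6000, A_nv = 4180, A_nt = 340 mm²; R_n = min(0.6F_uA_nv, 0.6F_yA_gv) + U_bs·F_u·A_nt = 1282 kN → 961 kN.
Bolt shear governs: 424 kN.

424 kN (bolt shear governs)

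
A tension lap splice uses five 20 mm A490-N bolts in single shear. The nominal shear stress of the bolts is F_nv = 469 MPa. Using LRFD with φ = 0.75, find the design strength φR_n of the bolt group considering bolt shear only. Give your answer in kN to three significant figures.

553 kN

A_b = π × 20² / 4 = 314.2 mm².
R_n = F_nv · A_b · n · n_s = 469 × 314.2 × 5 × 1 / 1000 = 736.7 kN.
Design strength φR_n = 0.75 × 736.7 = 553 kN.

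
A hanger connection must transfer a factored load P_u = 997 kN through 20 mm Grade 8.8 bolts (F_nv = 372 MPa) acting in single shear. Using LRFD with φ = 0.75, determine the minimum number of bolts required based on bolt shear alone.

A_b = π·20²/4 = 314.2 mm².
Per-bolt design strength φR_n = 0.75 × 372 × 314.2 × 1 / 1000 = 87.65 kN.
n ≥ 997 / 87.65 = 11.37 → use 12 bolts.

12 bolts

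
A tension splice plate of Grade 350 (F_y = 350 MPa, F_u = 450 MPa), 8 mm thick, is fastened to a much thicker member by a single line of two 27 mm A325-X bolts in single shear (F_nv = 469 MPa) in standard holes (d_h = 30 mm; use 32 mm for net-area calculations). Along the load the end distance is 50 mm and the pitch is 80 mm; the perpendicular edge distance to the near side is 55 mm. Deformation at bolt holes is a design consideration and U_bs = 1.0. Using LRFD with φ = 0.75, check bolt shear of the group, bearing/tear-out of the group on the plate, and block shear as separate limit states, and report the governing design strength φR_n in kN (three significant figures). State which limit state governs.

238 kN (block shear governs)

Bolt shear: A_b = π·27²/4 = 572.6 mm²; R_n = 469 × 572.6 × 2 × 1 / 1000 = 537.1 kN → 0.75 × 537.1 = 403 kN.
Bearing: edge l_c = 35, r_n = 151.2 kN; interior l_c = 50, r_n = 216 kN; R_n = 151.2 + 1·216 = 367.2 kN → 275 kN.
Block shear: A_gv = 1040, A_nv = 656, A_nt = 312 mm²; R_n = min(0.6F_uA_nv, 0.6F_yA_gv) + U_bs·F_u·A_nt = 317.5 kN → 238 kN.
Block shear governs: 238 kN.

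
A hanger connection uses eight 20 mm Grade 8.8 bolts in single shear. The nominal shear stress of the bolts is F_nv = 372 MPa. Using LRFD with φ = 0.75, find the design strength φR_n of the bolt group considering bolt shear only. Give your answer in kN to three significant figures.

701 kN

A_b = π × 20² / 4 = 314.2 mm².
R_n = F_nv · A_b · n · n_s = 372 × 314.2 × 8 × 1 / 1000 = 934.9 kN.
Design strength φR_n = 0.75 × 934.9 = 701 kN.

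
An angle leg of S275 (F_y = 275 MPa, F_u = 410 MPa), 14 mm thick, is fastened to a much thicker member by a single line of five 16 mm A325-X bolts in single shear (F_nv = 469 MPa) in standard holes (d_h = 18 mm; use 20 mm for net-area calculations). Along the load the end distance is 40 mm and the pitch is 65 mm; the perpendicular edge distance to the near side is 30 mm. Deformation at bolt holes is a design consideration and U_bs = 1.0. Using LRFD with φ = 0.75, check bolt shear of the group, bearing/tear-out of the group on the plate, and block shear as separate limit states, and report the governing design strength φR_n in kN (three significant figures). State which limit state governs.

Bolt shear: A_b = π·16²/4 = 201.1 mm²; R_n = 469 × 201.1 × 5 × 1 / 1000 = 471.5 kN → 0.75 × 471.5 = 354 kN.
Bearing: edge l_c = 31, r_n = 213.5 kN; interior l_c = 47, r_n = 220.4 kN; R_n = 213.5 + 4·220.4 = 1095 kN → 821 kN.
Block shear: A_gv = 4200, A_nv = 2940, A_nt = 280 mm²; R_n = min(0.6F_uA_nv, 0.6F_yA_gv) + U_bs·F_u·A_nt = 807.8 kN → 606 kN.
Bolt shear governs: 354 kN.

354 kN (bolt shear governs)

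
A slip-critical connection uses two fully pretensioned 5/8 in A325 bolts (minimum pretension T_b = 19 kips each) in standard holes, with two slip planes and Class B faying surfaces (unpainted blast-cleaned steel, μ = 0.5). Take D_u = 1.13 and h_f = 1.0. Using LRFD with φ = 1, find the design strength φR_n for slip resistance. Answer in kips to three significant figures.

R_n = μ · D_u · h_f · T_b · n_s · n_b = 0.5 × 1.13 × 1.0 × 19 × 2 × 2 = 42.94 kips.
Design strength φR_n = 1 × 42.94 = 42.9 kips.

42.9 kips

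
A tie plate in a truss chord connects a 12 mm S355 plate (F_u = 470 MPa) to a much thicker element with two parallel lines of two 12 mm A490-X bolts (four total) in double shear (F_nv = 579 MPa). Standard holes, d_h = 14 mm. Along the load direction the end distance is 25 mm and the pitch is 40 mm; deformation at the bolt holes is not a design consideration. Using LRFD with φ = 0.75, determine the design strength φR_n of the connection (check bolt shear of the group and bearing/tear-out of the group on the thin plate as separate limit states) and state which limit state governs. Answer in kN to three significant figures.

393 kN (bolt shear governs)

Bolt shear: A_b = π·12²/4 = 113.1 mm²; R_n = 579 × 113.1 × 4 × 2 / 1000 = 523.9 kN → 0.75 × 523.9 = 393 kN.
Bearing (1.5 l_c t F_u ≤ 3.0 d t F_u): upper limit = 3.0·12·12·470 / 1000 = 203 kN.
  Edge l_c = 25 − 14/2 = 18 → r_n = 152.3 kN; interior l_c = 40 − 14 = 26 → r_n = 203 kN.
  R_n,bearing = 2·152.3 + 2·203 = 710.6 kN → 0.75 × 710.6 = 533 kN.
Bolt shear governs: 393 kN.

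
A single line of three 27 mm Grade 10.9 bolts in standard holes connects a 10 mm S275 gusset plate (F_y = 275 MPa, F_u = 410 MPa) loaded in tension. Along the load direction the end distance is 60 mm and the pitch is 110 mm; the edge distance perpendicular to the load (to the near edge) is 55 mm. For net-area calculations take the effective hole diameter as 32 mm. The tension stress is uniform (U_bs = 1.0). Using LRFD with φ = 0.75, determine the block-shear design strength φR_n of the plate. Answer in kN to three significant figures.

466 kN

Shear plane L_v = 60 + 2·110 = 280 mm; A_gv = 280 × 10 = 2800 mm².
A_nv = (280 − 2.5·32) × 10 = 2000 mm².
A_nt = (55 − 0.5·32) × 10 = 390 mm².
0.6 F_u A_nv = 492 kN; 0.6 F_y A_gv = 462 kN → shear yielding governs the shear term.
R_n = 462 + 1.0 × 410 × 390 / 1000 = 621.9 kN.
Design strength φR_n = 0.75 × 621.9 = 466 kN.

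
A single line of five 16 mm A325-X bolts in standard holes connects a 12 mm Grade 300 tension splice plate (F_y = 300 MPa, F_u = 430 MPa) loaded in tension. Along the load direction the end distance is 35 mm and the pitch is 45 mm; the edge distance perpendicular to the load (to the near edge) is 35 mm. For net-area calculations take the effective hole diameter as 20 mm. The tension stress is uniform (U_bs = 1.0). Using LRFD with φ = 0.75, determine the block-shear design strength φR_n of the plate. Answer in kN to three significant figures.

387 kN

Shear plane L_v = 35 + 4·45 = 215 mm; A_gv = 215 × 12 = 2580 mm².
A_nv = (215 − 4.5·20) × 12 = 1500 mm².
A_nt = (35 − 0.5·20) × 12 = 300 mm².
0.6 F_u A_nv = 387 kN; 0.6 F_y A_gv = 464.4 kN → shear rupture governs the shear term.
R_n = 387 + 1.0 × 430 × 300 / 1000 = 516 kN.
Design strength φR_n = 0.75 × 516 = 387 kN.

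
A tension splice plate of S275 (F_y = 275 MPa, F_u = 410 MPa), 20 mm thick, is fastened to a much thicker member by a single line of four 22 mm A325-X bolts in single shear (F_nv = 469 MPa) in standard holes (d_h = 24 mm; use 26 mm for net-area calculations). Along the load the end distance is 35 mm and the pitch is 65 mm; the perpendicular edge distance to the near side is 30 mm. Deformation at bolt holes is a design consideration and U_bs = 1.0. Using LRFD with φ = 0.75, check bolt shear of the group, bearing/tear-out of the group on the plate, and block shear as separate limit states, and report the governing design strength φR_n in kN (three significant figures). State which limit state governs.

535 kN (bolt shear governs)

Bolt shear: A_b = π·22²/4 = 380.1 mm²; R_n = 469 × 380.1 × 4 × 1 / 1000 = 713.1 kN → 0.75 × 713.1 = 535 kN.
Bearing: edge l_c = 23, r_n = 226.3 kN; interior l_c = 41, r_n = 403.4 kN; R_n = 226.3 + 3·403.4 = 1437 kN → 1080 kN.
Block shear: A_gv = 4600, A_nv = 2780, A_nt = 340 mm²; R_n = min(0.6F_uA_nv, 0.6F_yA_gv) + U_bs·F_u·A_nt = 823.3 kN → 617 kN.
Bolt shear governs: 535 kN.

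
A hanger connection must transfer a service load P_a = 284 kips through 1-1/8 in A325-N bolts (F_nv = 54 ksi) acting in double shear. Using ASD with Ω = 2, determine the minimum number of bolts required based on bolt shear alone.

6 bolts

A_b = π·1.125²/4 = 0.994 in².
Per-bolt allowable strength R_n/Ω = 54 × 0.994 × 2 / 2 = 53.68 kips.
n ≥ 284 / 53.68 = 5.291 → use 6 bolts.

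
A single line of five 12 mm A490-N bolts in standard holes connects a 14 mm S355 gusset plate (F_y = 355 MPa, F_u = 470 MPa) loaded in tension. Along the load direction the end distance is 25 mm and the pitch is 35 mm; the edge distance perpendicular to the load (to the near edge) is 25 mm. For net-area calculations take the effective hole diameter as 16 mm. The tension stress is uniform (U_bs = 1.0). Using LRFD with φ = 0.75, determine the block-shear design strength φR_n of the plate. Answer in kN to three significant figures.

Shear plane L_v = 25 + 4·35 = 165 mm; A_gv = 165 × 14 = 2310 mm².
A_nv = (165 − 4.5·16) × 14 = 1302 mm².
A_nt = (25 − 0.5·16) × 14 = 238 mm².
0.6 F_u A_nv = 367.2 kN; 0.6 F_y A_gv = 492 kN → shear rupture governs the shear term.
R_n = 367.2 + 1.0 × 470 × 238 / 1000 = 479 kN.
Design strength φR_n = 0.75 × 479 = 359 kN.

359 kN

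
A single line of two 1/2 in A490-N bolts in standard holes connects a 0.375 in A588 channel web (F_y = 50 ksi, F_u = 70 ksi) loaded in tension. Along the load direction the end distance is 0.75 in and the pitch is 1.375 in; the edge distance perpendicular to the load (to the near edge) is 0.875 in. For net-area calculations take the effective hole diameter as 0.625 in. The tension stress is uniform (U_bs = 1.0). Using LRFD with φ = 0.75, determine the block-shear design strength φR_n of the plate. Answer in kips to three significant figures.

25.1 kips

Shear plane L_v = 0.75 + 1·1.375 = 2.125 in; A_gv = 2.125 × 0.375 = 0.7969 in².
A_nv = (2.125 − 1.5·0.625) × 0.375 = 0.4453 in².
A_nt = (0.875 − 0.5·0.625) × 0.375 = 0.2109 in².
0.6 F_u A_nv = 18.7 kips; 0.6 F_y A_gv = 23.91 kips → shear rupture governs the shear term.
R_n = 18.7 + 1.0 × 70 × 0.2109 = 33.47 kips.
Design strength φR_n = 0.75 × 33.47 = 25.1 kips.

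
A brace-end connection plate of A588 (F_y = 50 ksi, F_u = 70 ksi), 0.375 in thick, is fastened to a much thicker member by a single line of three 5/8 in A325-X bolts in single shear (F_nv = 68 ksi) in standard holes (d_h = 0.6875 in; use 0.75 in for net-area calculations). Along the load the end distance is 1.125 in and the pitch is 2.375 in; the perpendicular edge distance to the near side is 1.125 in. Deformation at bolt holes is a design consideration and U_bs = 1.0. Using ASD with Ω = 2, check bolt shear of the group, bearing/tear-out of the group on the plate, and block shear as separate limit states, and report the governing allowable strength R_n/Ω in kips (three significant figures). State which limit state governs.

Bolt shear: A_b = π·0.625²/4 = 0.3068 in²; R_n = 68 × 0.3068 × 3 × 1 = 62.59 kips → 62.59 / 2 = 31.3 kips.
Bearing: edge l_c = 0.7812, r_n = 24.61 kips; interior l_c = 1.688, r_n = 39.38 kips; R_n = 24.61 + 2·39.38 = 103.4 kips → 51.7 kips.
Block shear: A_gv = 2.203, A_nv = 1.5, A_nt = 0.2812 in²; R_n = min(0.6F_uA_nv, 0.6F_yA_gv) + U_bs·F_u·A_nt = 82.69 kips → 41.3 kips.
Bolt shear governs: 31.3 kips.

31.3 kips (bolt shear governs)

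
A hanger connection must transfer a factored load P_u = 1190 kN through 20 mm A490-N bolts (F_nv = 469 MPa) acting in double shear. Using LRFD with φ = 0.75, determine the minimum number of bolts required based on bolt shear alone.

6 bolts

A_b = π·20²/4 = 314.2 mm².
Per-bolt design strength φR_n = 0.75 × 469 × 314.2 × 2 / 1000 = 221 kN.
n ≥ 1190 / 221 = 5.384 → use 6 bolts.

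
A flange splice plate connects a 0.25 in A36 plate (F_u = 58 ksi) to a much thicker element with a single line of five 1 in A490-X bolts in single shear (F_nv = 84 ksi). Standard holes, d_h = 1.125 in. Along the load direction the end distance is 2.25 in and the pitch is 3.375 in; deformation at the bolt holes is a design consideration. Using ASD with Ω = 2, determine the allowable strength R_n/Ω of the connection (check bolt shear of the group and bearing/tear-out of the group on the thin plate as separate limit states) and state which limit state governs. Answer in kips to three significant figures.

Bolt shear: A_b = π·1²/4 = 0.7854 in²; R_n = 84 × 0.7854 × 5 × 1 = 329.9 kips → 329.9 / 2 = 165 kips.
Bearing (1.2 l_c t F_u ≤ 2.4 d t F_u): upper limit = 2.4·1·0.25·58 = 34.8 kips.
  Edge l_c = 2.25 − 1.125/2 = 1.688 → r_n = 29.36 kips; interior l_c = 3.375 − 1.125 = 2.25 → r_n = 34.8 kips.
  R_n,bearing = 1·29.36 + 4·34.8 = 168.6 kips → 168.6 / 2 = 84.3 kips.
Bearing governs: 84.3 kips.

84.3 kips (bearing governs)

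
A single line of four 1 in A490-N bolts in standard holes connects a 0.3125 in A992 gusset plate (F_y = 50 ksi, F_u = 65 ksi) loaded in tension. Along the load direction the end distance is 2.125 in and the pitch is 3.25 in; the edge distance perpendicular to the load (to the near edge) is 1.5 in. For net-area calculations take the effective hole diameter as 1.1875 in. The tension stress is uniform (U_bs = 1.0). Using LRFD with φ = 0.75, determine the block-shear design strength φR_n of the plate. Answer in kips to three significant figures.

84.4 kips

Shear plane L_v = 2.125 + 3·3.25 = 11.88 in; A_gv = 11.88 × 0.3125 = 3.711 in².
A_nv = (11.88 − 3.5·1.1875) × 0.3125 = 2.412 in².
A_nt = (1.5 − 0.5·1.1875) × 0.3125 = 0.2832 in².
0.6 F_u A_nv = 94.07 kips; 0.6 F_y A_gv = 111.3 kips → shear rupture governs the shear term.
R_n = 94.07 + 1.0 × 65 × 0.2832 = 112.5 kips.
Design strength φR_n = 0.75 × 112.5 = 84.4 kips.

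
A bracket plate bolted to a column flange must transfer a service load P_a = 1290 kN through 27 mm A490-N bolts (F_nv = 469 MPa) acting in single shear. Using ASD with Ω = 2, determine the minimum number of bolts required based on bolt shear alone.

A_b = π·27²/4 = 572.6 mm².
Per-bolt allowable strength R_n/Ω = 469 × 572.6 × 1 / 1000 / 2 = 134.3 kN.
n ≥ 1290 / 134.3 = 9.608 → use 10 bolts.

10 bolts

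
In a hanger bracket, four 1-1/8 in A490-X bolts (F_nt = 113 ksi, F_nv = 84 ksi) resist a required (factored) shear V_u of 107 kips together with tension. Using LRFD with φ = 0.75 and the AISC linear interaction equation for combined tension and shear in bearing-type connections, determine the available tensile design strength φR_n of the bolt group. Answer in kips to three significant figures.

294 kips

A_b = π·1.125²/4 = 0.994 in²; f_rv = 107 / (4 × 0.994) = 26.91 ksi.
F'_nt = 1.3 F_nt − (F_nt / φF_nv) f_rv = 1.3·113 − (113/(0.75·84))·26.91 = 98.63 ksi, capped at F_nt → F'_nt = 98.63 ksi.
R_n = F'_nt · A_b · n = 98.63 × 0.994 × 4 = 392.2 kips.
Design strength φR_n = 0.75 × 392.2 = 294 kips.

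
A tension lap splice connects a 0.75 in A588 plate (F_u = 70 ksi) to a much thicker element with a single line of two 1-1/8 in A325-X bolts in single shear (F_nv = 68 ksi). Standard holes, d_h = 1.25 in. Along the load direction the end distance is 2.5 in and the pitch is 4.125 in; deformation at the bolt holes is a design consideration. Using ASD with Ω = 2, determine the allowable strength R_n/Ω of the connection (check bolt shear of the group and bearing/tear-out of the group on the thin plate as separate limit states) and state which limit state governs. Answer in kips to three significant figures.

67.6 kips (bolt shear governs)

Bolt shear: A_b = π·1.125²/4 = 0.994 in²; R_n = 68 × 0.994 × 2 × 1 = 135.2 kips → 135.2 / 2 = 67.6 kips.
Bearing (1.2 l_c t F_u ≤ 2.4 d t F_u): upper limit = 2.4·1.125·0.75·70 = 141.8 kips.
  Edge l_c = 2.5 − 1.25/2 = 1.875 → r_n = 118.1 kips; interior l_c = 4.125 − 1.25 = 2.875 → r_n = 141.8 kips.
  R_n,bearing = 1·118.1 + 1·141.8 = 259.9 kips → 259.9 / 2 = 130 kips.
Bolt shear governs: 67.6 kips.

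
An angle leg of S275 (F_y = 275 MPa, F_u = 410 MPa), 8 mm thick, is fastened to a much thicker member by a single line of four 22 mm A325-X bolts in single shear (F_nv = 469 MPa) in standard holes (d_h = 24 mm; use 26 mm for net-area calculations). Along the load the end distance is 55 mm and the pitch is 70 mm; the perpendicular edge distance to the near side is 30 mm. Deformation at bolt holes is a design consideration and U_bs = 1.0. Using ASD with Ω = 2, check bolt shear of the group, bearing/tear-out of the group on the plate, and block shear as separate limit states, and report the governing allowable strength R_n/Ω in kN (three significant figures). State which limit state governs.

199 kN (block shear governs)

Bolt shear: A_b = π·22²/4 = 380.1 mm²; R_n = 469 × 380.1 × 4 × 1 / 1000 = 713.1 kN → 713.1 / 2 = 357 kN.
Bearing: edge l_c = 43, r_n = 169.2 kN; interior l_c = 46, r_n = 173.2 kN; R_n = 169.2 + 3·173.2 = 688.8 kN → 344 kN.
Block shear: A_gv = 2120, A_nv = 1392, A_nt = 136 mm²; R_n = min(0.6F_uA_nv, 0.6F_yA_gv) + U_bs·F_u·A_nt = 398.2 kN → 199 kN.
Block shear governs: 199 kN.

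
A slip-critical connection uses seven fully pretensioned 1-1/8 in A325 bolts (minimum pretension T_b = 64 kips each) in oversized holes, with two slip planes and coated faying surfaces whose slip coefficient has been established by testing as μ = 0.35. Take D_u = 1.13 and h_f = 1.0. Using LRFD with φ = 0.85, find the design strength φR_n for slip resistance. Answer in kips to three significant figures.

301 kips

R_n = μ · D_u · h_f · T_b · n_s · n_b = 0.35 × 1.13 × 1.0 × 64 × 2 × 7 = 354.4 kips.
Design strength φR_n = 0.85 × 354.4 = 301 kips.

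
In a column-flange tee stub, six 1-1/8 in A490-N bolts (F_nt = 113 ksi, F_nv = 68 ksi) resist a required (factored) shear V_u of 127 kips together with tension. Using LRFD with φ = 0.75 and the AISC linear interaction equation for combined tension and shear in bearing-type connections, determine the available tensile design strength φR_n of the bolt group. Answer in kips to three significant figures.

A_b = π·1.125²/4 = 0.994 in²; f_rv = 127 / (6 × 0.994) = 21.29 ksi.
F'_nt = 1.3 F_nt − (F_nt / φF_nv) f_rv = 1.3·113 − (113/(0.75·68))·21.29 = 99.72 ksi, capped at F_nt → F'_nt = 99.72 ksi.
R_n = F'_nt · A_b · n = 99.72 × 0.994 × 6 = 594.7 kips.
Design strength φR_n = 0.75 × 594.7 = 446 kips.

446 kips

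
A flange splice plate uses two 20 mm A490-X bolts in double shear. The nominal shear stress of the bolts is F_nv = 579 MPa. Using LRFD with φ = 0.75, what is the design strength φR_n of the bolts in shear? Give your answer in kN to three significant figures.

A_b = π × 20² / 4 = 314.2 mm².
R_n = F_nv · A_b · n · n_s = 579 × 314.2 × 2 × 2 / 1000 = 727.6 kN.
Design strength φR_n = 0.75 × 727.6 = 546 kN.

546 kN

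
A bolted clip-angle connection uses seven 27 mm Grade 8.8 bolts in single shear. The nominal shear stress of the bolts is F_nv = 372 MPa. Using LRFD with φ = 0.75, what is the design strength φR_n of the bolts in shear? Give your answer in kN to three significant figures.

A_b = π × 27² / 4 = 572.6 mm².
R_n = F_nv · A_b · n · n_s = 372 × 572.6 × 7 × 1 / 1000 = 1491 kN.
Design strength φR_n = 0.75 × 1491 = 1120 kN.

1120 kN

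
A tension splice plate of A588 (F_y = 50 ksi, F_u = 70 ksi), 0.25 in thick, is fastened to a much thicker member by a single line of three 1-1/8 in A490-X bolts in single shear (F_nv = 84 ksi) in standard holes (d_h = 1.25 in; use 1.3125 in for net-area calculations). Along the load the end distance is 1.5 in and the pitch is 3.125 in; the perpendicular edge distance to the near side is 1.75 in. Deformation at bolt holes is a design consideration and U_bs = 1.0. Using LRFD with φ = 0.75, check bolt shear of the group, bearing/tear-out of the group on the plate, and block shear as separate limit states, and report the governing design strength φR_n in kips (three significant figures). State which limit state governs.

Bolt shear: A_b = π·1.125²/4 = 0.994 in²; R_n = 84 × 0.994 × 3 × 1 = 250.5 kips → 0.75 × 250.5 = 188 kips.
Bearing: edge l_c = 0.875, r_n = 18.38 kips; interior l_c = 1.875, r_n = 39.38 kips; R_n = 18.38 + 2·39.38 = 97.12 kips → 72.8 kips.
Block shear: A_gv = 1.938, A_nv = 1.117, A_nt = 0.2734 in²; R_n = min(0.6F_uA_nv, 0.6F_yA_gv) + U_bs·F_u·A_nt = 66.06 kips → 49.5 kips.
Block shear governs: 49.5 kips.

49.5 kips (block shear governs)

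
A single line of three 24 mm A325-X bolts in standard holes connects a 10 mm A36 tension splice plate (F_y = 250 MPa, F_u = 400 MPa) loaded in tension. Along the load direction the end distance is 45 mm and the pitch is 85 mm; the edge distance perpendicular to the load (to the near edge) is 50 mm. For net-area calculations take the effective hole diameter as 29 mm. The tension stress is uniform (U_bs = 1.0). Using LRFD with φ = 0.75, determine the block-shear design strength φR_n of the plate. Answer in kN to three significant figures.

348 kN

Shear plane L_v = 45 + 2·85 = 215 mm; A_gv = 215 × 10 = 2150 mm².
A_nv = (215 − 2.5·29) × 10 = 1425 mm².
A_nt = (50 − 0.5·29) × 10 = 355 mm².
0.6 F_u A_nv = 342 kN; 0.6 F_y A_gv = 322.5 kN → shear yielding governs the shear term.
R_n = 322.5 + 1.0 × 400 × 355 / 1000 = 464.5 kN.
Design strength φR_n = 0.75 × 464.5 = 348 kN.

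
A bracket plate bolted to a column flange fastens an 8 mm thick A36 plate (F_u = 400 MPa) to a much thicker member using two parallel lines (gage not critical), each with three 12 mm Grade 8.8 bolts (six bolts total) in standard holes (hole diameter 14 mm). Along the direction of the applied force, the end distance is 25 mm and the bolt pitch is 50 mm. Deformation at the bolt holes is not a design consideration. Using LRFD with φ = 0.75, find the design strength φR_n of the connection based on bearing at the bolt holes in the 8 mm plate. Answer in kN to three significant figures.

475 kN

Per bolt r_n = 1.5 l_c t F_u ≤ 3.0 d t F_u; upper limit = 3.0 × 12 × 8 × 400 / 1000 = 115.2 kN.
Edge bolt: l_c = 25 − 14/2 = 18 mm → 1.5 × 18 × 8 × 400 / 1000 = 86.4 → r_n = 86.4 kN.
Interior bolts: l_c = 50 − 14 = 36 mm → 1.5 × 36 × 8 × 400 / 1000 = 172.8 → r_n = 115.2 kN.
R_n = 2 × 86.4 + 4 × 115.2 = 633.6 kN.
Design strength φR_n = 0.75 × 633.6 = 475 kN.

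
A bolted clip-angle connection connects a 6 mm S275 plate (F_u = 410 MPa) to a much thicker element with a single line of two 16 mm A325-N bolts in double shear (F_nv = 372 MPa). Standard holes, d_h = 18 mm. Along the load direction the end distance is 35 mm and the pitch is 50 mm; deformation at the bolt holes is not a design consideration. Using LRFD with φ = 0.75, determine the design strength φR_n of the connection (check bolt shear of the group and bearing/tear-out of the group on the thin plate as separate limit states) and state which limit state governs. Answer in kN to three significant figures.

Bolt shear: A_b = π·16²/4 = 201.1 mm²; R_n = 372 × 201.1 × 2 × 2 / 1000 = 299.2 kN → 0.75 × 299.2 = 224 kN.
Bearing (1.5 l_c t F_u ≤ 3.0 d t F_u): upper limit = 3.0·16·6·410 / 1000 = 118.1 kN.
  Edge l_c = 35 − 18/2 = 26 → r_n = 95.94 kN; interior l_c = 50 − 18 = 32 → r_n = 118.1 kN.
  R_n,bearing = 1·95.94 + 1·118.1 = 214 kN → 0.75 × 214 = 161 kN.
Bearing governs: 161 kN.

161 kN (bearing governs)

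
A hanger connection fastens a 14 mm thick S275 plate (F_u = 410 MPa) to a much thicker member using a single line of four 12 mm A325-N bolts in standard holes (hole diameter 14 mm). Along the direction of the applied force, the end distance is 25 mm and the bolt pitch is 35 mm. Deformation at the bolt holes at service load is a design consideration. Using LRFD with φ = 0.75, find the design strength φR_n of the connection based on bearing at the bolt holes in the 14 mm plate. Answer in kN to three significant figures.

Per bolt r_n = 1.2 l_c t F_u ≤ 2.4 d t F_u; upper limit = 2.4 × 12 × 14 × 410 / 1000 = 165.3 kN.
Edge bolt: l_c = 25 − 14/2 = 18 mm → 1.2 × 18 × 14 × 410 / 1000 = 124 → r_n = 124 kN.
Interior bolts: l_c = 35 − 14 = 21 mm → 1.2 × 21 × 14 × 410 / 1000 = 144.6 → r_n = 144.6 kN.
R_n = 1 × 124 + 3 × 144.6 = 557.9 kN.
Design strength φR_n = 0.75 × 557.9 = 418 kN.

418 kN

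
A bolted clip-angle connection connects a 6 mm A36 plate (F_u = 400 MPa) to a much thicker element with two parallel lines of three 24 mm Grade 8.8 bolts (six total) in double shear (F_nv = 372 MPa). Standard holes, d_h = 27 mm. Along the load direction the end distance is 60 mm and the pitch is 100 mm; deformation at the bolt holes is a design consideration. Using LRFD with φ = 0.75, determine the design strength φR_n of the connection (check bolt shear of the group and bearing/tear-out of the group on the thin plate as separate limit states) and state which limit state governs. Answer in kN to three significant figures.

Bolt shear: A_b = π·24²/4 = 452.4 mm²; R_n = 372 × 452.4 × 6 × 2 / 1000 = 2019 kN → 0.75 × 2019 = 1510 kN.
Bearing (1.2 l_c t F_u ≤ 2.4 d t F_u): upper limit = 2.4·24·6·400 / 1000 = 138.2 kN.
  Edge l_c = 60 − 27/2 = 46.5 → r_n = 133.9 kN; interior l_c = 100 − 27 = 73 → r_n = 138.2 kN.
  R_n,bearing = 2·133.9 + 4·138.2 = 820.8 kN → 0.75 × 820.8 = 616 kN.
Bearing governs: 616 kN.

616 kN (bearing governs)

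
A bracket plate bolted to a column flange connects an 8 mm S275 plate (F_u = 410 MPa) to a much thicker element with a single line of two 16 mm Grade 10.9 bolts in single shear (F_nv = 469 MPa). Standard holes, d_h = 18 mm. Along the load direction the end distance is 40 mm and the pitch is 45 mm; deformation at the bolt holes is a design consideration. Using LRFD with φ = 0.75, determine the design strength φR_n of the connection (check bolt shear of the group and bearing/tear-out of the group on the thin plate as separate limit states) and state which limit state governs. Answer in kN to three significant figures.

141 kN (bolt shear governs)

Bolt shear: A_b = π·16²/4 = 201.1 mm²; R_n = 469 × 201.1 × 2 × 1 / 1000 = 188.6 kN → 0.75 × 188.6 = 141 kN.
Bearing (1.2 l_c t F_u ≤ 2.4 d t F_u): upper limit = 2.4·16·8·410 / 1000 = 126 kN.
  Edge l_c = 40 − 18/2 = 31 → r_n = 122 kN; interior l_c = 45 − 18 = 27 → r_n = 106.3 kN.
  R_n,bearing = 1·122 + 1·106.3 = 228.3 kN → 0.75 × 228.3 = 171 kN.
Bolt shear governs: 141 kN.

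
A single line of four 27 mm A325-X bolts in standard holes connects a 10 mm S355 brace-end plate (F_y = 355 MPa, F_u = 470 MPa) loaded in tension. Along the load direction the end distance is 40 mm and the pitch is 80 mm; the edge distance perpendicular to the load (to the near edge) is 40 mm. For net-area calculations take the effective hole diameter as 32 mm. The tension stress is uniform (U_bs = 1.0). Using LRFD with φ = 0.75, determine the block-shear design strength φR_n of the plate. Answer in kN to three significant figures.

Shear plane L_v = 40 + 3·80 = 280 mm; A_gv = 280 × 10 = 2800 mm².
A_nv = (280 − 3.5·32) × 10 = 1680 mm².
A_nt = (40 − 0.5·32) × 10 = 240 mm².
0.6 F_u A_nv = 473.8 kN; 0.6 F_y A_gv = 596.4 kN → shear rupture governs the shear term.
R_n = 473.8 + 1.0 × 470 × 240 / 1000 = 586.6 kN.
Design strength φR_n = 0.75 × 586.6 = 440 kN.

440 kN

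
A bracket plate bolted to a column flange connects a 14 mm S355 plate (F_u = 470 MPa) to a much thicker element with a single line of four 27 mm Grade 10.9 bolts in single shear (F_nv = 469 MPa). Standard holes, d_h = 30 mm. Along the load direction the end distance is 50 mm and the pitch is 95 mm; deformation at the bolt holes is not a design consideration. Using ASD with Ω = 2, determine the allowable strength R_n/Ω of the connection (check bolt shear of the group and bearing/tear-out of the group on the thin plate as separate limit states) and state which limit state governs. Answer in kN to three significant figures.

537 kN (bolt shear governs)

Bolt shear: A_b = π·27²/4 = 572.6 mm²; R_n = 469 × 572.6 × 4 × 1 / 1000 = 1074 kN → 1074 / 2 = 537 kN.
Bearing (1.5 l_c t F_u ≤ 3.0 d t F_u): upper limit = 3.0·27·14·470 / 1000 = 533 kN.
  Edge l_c = 50 − 30/2 = 35 → r_n = 345.4 kN; interior l_c = 95 − 30 = 65 → r_n = 533 kN.
  R_n,bearing = 1·345.4 + 3·533 = 1944 kN → 1944 / 2 = 972 kN.
Bolt shear governs: 537 kN.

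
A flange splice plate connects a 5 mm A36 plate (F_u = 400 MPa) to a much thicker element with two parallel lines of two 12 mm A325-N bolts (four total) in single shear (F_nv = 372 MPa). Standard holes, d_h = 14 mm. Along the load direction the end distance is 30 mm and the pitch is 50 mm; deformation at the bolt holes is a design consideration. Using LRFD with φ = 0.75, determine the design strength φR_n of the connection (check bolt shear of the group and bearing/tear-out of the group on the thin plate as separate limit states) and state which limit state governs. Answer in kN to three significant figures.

126 kN (bolt shear governs)

Bolt shear: A_b = π·12²/4 = 113.1 mm²; R_n = 372 × 113.1 × 4 × 1 / 1000 = 168.3 kN → 0.75 × 168.3 = 126 kN.
Bearing (1.2 l_c t F_u ≤ 2.4 d t F_u): upper limit = 2.4·12·5·400 / 1000 = 57.6 kN.
  Edge l_c = 30 − 14/2 = 23 → r_n = 55.2 kN; interior l_c = 50 − 14 = 36 → r_n = 57.6 kN.
  R_n,bearing = 2·55.2 + 2·57.6 = 225.6 kN → 0.75 × 225.6 = 169 kN.
Bolt shear governs: 126 kN.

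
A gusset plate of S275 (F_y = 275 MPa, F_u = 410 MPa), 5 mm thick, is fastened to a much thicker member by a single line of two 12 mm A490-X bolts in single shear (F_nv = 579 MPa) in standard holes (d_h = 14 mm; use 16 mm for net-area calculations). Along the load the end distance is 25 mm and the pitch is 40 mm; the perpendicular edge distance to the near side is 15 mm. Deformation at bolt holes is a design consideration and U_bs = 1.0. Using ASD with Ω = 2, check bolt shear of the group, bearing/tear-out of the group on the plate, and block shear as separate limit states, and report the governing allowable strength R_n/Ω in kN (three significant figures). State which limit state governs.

Bolt shear: A_b = π·12²/4 = 113.1 mm²; R_n = 579 × 113.1 × 2 × 1 / 1000 = 131 kN → 131 / 2 = 65.5 kN.
Bearing: edge l_c = 18, r_n = 44.28 kN; interior l_c = 26, r_n = 59.04 kN; R_n = 44.28 + 1·59.04 = 103.3 kN → 51.7 kN.
Block shear: A_gv = 325, A_nv = 205, A_nt = 35 mm²; R_n = min(0.6F_uA_nv, 0.6F_yA_gv) + U_bs·F_u·A_nt = 64.78 kN → 32.4 kN.
Block shear governs: 32.4 kN.

32.4 kN (block shear governs)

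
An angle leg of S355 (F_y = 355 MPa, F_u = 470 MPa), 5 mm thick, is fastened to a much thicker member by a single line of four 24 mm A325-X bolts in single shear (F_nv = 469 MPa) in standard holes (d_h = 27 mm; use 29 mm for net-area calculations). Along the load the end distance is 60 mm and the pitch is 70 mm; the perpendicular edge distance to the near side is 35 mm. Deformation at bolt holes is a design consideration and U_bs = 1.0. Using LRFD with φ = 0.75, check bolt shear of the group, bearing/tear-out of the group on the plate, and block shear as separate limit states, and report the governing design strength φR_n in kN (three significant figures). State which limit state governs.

Bolt shear: A_b = π·24²/4 = 452.4 mm²; R_n = 469 × 452.4 × 4 × 1 / 1000 = 848.7 kN → 0.75 × 848.7 = 637 kN.
Bearing: edge l_c = 46.5, r_n = 131.1 kN; interior l_c = 43, r_n = 121.3 kN; R_n = 131.1 + 3·121.3 = 494.9 kN → 371 kN.
Block shear: A_gv = 1350, A_nv = 842.5, A_nt = 102.5 mm²; R_n = min(0.6F_uA_nv, 0.6F_yA_gv) + U_bs·F_u·A_nt = 285.8 kN → 214 kN.
Block shear governs: 214 kN.

214 kN (block shear governs)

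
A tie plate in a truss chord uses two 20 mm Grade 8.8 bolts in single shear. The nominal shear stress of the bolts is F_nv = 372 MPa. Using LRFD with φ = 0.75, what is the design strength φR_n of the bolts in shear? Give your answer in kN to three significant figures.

A_b = π × 20² / 4 = 314.2 mm².
R_n = F_nv · A_b · n · n_s = 372 × 314.2 × 2 × 1 / 1000 = 233.7 kN.
Design strength φR_n = 0.75 × 233.7 = 175 kN.

175 kN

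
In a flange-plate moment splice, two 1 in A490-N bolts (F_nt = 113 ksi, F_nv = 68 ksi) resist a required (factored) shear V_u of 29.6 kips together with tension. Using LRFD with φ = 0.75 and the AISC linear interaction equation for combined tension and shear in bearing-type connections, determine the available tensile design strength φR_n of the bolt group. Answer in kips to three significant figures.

124 kips

A_b = π·1²/4 = 0.7854 in²; f_rv = 29.6 / (2 × 0.7854) = 18.84 ksi.
F'_nt = 1.3 F_nt − (F_nt / φF_nv) f_rv = 1.3·113 − (113/(0.75·68))·18.84 = 105.1 ksi, capped at F_nt → F'_nt = 105.1 ksi.
R_n = F'_nt · A_b · n = 105.1 × 0.7854 × 2 = 165.2 kips.
Design strength φR_n = 0.75 × 165.2 = 124 kips.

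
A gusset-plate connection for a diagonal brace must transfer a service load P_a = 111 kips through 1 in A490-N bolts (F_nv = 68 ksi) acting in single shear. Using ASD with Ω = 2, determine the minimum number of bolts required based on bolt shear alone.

5 bolts

A_b = π·1²/4 = 0.7854 in².
Per-bolt allowable strength R_n/Ω = 68 × 0.7854 × 1 / 2 = 26.7 kips.
n ≥ 111 / 26.7 = 4.157 → use 5 bolts.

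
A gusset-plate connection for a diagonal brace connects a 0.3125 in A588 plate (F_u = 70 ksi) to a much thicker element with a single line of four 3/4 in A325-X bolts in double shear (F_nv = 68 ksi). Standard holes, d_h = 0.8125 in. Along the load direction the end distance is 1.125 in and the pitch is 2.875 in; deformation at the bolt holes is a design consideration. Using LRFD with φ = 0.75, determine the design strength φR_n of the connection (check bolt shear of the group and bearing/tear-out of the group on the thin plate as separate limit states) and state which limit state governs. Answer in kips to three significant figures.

Bolt shear: A_b = π·0.75²/4 = 0.4418 in²; R_n = 68 × 0.4418 × 4 × 2 = 240.3 kips → 0.75 × 240.3 = 180 kips.
Bearing (1.2 l_c t F_u ≤ 2.4 d t F_u): upper limit = 2.4·0.75·0.3125·70 = 39.38 kips.
  Edge l_c = 1.125 − 0.8125/2 = 0.7188 → r_n = 18.87 kips; interior l_c = 2.875 − 0.8125 = 2.062 → r_n = 39.38 kips.
  R_n,bearing = 1·18.87 + 3·39.38 = 137 kips → 0.75 × 137 = 103 kips.
Bearing governs: 103 kips.

103 kips (bearing governs)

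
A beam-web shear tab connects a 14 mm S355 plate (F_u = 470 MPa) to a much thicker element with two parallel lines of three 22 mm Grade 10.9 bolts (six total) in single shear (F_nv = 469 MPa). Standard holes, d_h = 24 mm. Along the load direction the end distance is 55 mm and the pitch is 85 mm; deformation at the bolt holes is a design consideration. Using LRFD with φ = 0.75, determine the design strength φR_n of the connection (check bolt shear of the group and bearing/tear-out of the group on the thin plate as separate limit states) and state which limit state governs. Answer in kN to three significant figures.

802 kN (bolt shear governs)

Bolt shear: A_b = π·22²/4 = 380.1 mm²; R_n = 469 × 380.1 × 6 × 1 / 1000 = 1070 kN → 0.75 × 1070 = 802 kN.
Bearing (1.2 l_c t F_u ≤ 2.4 d t F_u): upper limit = 2.4·22·14·470 / 1000 = 347.4 kN.
  Edge l_c = 55 − 24/2 = 43 → r_n = 339.5 kN; interior l_c = 85 − 24 = 61 → r_n = 347.4 kN.
  R_n,bearing = 2·339.5 + 4·347.4 = 2069 kN → 0.75 × 2069 = 1550 kN.
Bolt shear governs: 802 kN.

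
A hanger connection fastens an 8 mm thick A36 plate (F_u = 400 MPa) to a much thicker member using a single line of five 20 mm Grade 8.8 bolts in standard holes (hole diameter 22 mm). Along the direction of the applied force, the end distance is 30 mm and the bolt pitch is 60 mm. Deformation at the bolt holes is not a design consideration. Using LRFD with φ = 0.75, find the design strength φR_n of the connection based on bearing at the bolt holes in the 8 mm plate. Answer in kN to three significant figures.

616 kN

Per bolt r_n = 1.5 l_c t F_u ≤ 3.0 d t F_u; upper limit = 3.0 × 20 × 8 × 400 / 1000 = 192 kN.
Edge bolt: l_c = 30 − 22/2 = 19 mm → 1.5 × 19 × 8 × 400 / 1000 = 91.2 → r_n = 91.2 kN.
Interior bolts: l_c = 60 − 22 = 38 mm → 1.5 × 38 × 8 × 400 / 1000 = 182.4 → r_n = 182.4 kN.
R_n = 1 × 91.2 + 4 × 182.4 = 820.8 kN.
Design strength φR_n = 0.75 × 820.8 = 616 kN.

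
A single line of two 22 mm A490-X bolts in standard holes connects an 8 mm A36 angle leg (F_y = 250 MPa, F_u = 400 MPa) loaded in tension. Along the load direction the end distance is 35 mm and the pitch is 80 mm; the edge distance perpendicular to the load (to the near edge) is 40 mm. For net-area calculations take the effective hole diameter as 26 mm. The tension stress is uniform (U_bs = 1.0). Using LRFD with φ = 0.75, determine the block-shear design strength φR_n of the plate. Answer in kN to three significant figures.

Shear plane L_v = 35 + 1·80 = 115 mm; A_gv = 115 × 8 = 920 mm².
A_nv = (115 − 1.5·26) × 8 = 608 mm².
A_nt = (40 − 0.5·26) × 8 = 216 mm².
0.6 F_u A_nv = 145.9 kN; 0.6 F_y A_gv = 138 kN → shear yielding governs the shear term.
R_n = 138 + 1.0 × 400 × 216 / 1000 = 224.4 kN.
Design strength φR_n = 0.75 × 224.4 = 168 kN.

168 kN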